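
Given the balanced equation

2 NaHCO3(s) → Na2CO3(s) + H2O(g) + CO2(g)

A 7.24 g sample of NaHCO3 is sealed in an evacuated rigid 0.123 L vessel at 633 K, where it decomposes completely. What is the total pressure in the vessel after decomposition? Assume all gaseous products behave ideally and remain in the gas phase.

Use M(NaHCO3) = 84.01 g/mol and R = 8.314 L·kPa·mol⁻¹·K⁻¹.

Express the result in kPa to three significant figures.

3690 kPa

n(NaHCO3) = 7.24 / 84.01 = 0.08618 mol
n(gas produced) = (2/2) × 0.08618 = 0.08618 mol
P = nRT/V = 0.08618 × 8.314 × 633 / 0.123 = 3687 kPa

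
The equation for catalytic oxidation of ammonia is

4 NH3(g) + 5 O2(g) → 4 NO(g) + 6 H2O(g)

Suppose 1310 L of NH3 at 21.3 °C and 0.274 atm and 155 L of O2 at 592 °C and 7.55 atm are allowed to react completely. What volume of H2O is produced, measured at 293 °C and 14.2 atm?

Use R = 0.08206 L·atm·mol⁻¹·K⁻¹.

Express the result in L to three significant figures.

64.7 L

n(NH3) = PV/RT = (0.274 × 1310) / (0.08206 × 294.45) = 14.86 mol
n(O2) = PV/RT = (7.55 × 155) / (0.08206 × 865.15) = 16.48 mol
For 14.86 mol NH3, stoichiometry requires (5/4) × 14.86 = 18.57 mol O2; 16.48 mol is available, so O2 is limiting.
n(H2O) = (6/5) × 16.48 = 19.78 mol
V(H2O) = nRT/P = 19.78 × 0.08206 × 566.15 / 14.2 = 64.71 L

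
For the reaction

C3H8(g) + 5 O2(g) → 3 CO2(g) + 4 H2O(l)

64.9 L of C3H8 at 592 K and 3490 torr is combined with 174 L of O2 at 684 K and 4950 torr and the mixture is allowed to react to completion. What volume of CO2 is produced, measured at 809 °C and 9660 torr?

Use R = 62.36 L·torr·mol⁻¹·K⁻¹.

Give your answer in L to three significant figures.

n(C3H8) = PV/RT = (3490 × 64.9) / (62.36 × 592) = 6.135 mol
n(O2) = PV/RT = (4950 × 174) / (62.36 × 684) = 20.19 mol
For 6.135 mol C3H8, stoichiometry requires (5/1) × 6.135 = 30.67 mol O2; 20.19 mol is available, so O2 is limiting.
n(CO2) = (3/5) × 20.19 = 12.11 mol
V(CO2) = nRT/P = 12.11 × 62.36 × 1082.15 / 9660 = 84.60 L

84.6 L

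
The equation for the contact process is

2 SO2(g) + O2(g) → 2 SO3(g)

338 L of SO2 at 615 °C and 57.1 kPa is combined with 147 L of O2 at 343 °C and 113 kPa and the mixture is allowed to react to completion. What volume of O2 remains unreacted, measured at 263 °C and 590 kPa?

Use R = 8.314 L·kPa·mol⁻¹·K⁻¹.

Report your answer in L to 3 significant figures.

14.6 L

n(SO2) = PV/RT = (57.1 × 338) / (8.314 × 888.15) = 2.614 mol
n(O2) = PV/RT = (113 × 147) / (8.314 × 616.15) = 3.243 mol
For 2.614 mol SO2, stoichiometry requires (1/2) × 2.614 = 1.307 mol O2; 3.243 mol is available, so SO2 is limiting.
n(O2) consumed = (1/2) × 2.614 = 1.307 mol; remaining = 3.243 − 1.307 = 1.936 mol
V(O2) = nRT/P = 1.936 × 8.314 × 536.15 / 590 = 14.63 L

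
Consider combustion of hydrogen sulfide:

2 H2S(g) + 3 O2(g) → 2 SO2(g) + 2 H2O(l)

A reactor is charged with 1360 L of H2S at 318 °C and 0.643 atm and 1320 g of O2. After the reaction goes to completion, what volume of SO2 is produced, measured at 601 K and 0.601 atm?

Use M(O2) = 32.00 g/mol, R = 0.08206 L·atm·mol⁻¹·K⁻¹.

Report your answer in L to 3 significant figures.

n(H2S) = PV/RT = (0.643 × 1360) / (0.08206 × 591.15) = 18.03 mol
n(O2) = 1320 / 32.00 = 41.25 mol
For 18.03 mol H2S, stoichiometry requires (3/2) × 18.03 = 27.05 mol O2; 41.25 mol is available, so H2S is limiting.
n(SO2) = (2/2) × 18.03 = 18.03 mol
V(SO2) = nRT/P = 18.03 × 0.08206 × 601 / 0.601 = 1480 L

1480 L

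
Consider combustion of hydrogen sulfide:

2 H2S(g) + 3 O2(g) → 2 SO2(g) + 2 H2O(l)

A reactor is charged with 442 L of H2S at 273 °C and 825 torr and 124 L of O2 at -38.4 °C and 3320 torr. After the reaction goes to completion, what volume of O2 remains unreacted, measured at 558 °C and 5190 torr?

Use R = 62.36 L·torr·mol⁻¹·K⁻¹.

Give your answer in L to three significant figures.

120 L

n(H2S) = PV/RT = (825 × 442) / (62.36 × 546.15) = 10.71 mol
n(O2) = PV/RT = (3320 × 124) / (62.36 × 234.75) = 28.12 mol
For 10.71 mol H2S, stoichiometry requires (3/2) × 10.71 = 16.07 mol O2; 28.12 mol is available, so H2S is limiting.
n(O2) consumed = (3/2) × 10.71 = 16.07 mol; remaining = 28.12 − 16.07 = 12.05 mol
V(O2) = nRT/P = 12.05 × 62.36 × 831.15 / 5190 = 120.3 L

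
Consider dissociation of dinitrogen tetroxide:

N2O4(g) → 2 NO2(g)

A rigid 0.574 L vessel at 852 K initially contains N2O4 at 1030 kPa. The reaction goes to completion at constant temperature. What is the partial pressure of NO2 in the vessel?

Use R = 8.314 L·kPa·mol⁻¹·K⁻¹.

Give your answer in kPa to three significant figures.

n(N2O4)₀ = PV/RT = (1030 × 0.574) / (8.314 × 852) = 0.08346 mol
n(NO2) = (2/1) × 0.08346 = 0.1669 mol
P(NO2) = nRT/V = 0.1669 × 8.314 × 852 / 0.574 = 2060 kPa

2060 kPa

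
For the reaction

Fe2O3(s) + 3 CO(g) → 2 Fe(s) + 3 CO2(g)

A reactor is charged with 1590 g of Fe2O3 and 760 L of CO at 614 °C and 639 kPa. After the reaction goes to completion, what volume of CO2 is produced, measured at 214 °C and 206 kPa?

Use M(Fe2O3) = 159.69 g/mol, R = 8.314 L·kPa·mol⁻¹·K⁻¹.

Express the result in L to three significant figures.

n(Fe2O3) = 1590 / 159.69 = 9.957 mol
n(CO) = PV/RT = (639 × 760) / (8.314 × 887.15) = 65.84 mol
For 9.957 mol Fe2O3, stoichiometry requires (3/1) × 9.957 = 29.87 mol CO; 65.84 mol is available, so Fe2O3 is limiting.
n(CO2) = (3/1) × 9.957 = 29.87 mol
V(CO2) = nRT/P = 29.87 × 8.314 × 487.15 / 206 = 587.3 L

587 L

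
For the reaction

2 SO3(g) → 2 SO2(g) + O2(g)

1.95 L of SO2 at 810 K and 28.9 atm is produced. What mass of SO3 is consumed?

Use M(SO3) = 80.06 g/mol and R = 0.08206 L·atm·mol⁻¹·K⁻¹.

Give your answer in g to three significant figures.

67.9 g

n(SO2) = PV/RT = (28.9 × 1.95) / (0.08206 × 810) = 0.8478 mol
n(SO3) = (2/2) × 0.8478 = 0.8478 mol
m(SO3) = 0.8478 × 80.06 = 67.87 g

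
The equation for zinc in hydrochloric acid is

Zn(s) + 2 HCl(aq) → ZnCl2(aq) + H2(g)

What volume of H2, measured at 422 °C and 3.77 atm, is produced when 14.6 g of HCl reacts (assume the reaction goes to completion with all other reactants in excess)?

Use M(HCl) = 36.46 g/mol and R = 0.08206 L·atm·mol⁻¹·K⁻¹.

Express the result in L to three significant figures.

n(HCl) = 14.60 / 36.46 = 0.4004 mol
n(H2) = (1/2) × 0.4004 = 0.2002 mol
V = nRT/P = 0.2002 × 0.08206 × 695.15 / 3.77 = 3.029 L

3.03 L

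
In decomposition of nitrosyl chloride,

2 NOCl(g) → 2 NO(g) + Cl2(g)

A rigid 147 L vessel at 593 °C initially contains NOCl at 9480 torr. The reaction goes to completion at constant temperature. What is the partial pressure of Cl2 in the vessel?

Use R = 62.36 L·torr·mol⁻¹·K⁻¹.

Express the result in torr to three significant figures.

n(NOCl)₀ = PV/RT = (9480 × 147) / (62.36 × 866.15) = 25.80 mol
n(Cl2) = (1/2) × 25.80 = 12.90 mol
P(Cl2) = nRT/V = 12.90 × 62.36 × 866.15 / 147 = 4740 torr

4740 torr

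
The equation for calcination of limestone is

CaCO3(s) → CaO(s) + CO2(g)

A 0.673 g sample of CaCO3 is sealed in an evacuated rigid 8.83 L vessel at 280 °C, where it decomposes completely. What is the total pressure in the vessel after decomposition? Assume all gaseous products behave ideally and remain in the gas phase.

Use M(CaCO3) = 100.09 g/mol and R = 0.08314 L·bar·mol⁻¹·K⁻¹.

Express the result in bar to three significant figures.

n(CaCO3) = 0.673 / 100.09 = 0.006724 mol
n(gas produced) = (1/1) × 0.006724 = 0.006724 mol
P = nRT/V = 0.006724 × 0.08314 × 553.15 / 8.83 = 0.03502 bar

0.0350 bar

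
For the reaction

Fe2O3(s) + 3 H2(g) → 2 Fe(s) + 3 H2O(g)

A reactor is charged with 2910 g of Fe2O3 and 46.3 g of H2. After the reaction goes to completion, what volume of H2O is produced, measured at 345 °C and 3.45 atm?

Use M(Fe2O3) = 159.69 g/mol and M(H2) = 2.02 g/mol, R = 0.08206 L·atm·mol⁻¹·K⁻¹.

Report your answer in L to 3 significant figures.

n(Fe2O3) = 2910 / 159.69 = 18.22 mol
n(H2) = 46.3 / 2.02 = 22.92 mol
For 18.22 mol Fe2O3, stoichiometry requires (3/1) × 18.22 = 54.66 mol H2; 22.92 mol is available, so H2 is limiting.
n(H2O) = (3/3) × 22.92 = 22.92 mol
V(H2O) = nRT/P = 22.92 × 0.08206 × 618.15 / 3.45 = 337.0 L

337 L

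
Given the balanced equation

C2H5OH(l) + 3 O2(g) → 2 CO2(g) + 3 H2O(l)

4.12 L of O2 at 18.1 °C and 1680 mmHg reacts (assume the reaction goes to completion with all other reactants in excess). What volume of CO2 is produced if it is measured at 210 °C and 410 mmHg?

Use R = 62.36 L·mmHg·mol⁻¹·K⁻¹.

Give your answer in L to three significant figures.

18.7 L

n(O2) = PV/RT = (1680 × 4.12) / (62.36 × 291.25) = 0.3811 mol
n(CO2) = (2/3) × 0.3811 = 0.2541 mol
V = nRT/P = 0.2541 × 62.36 × 483.15 / 410 = 18.67 L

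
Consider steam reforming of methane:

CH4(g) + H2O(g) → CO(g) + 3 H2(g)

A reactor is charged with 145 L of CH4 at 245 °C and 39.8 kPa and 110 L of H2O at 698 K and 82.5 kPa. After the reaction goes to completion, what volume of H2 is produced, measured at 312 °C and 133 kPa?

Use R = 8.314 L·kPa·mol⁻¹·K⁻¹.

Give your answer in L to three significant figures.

147 L

n(CH4) = PV/RT = (39.8 × 145) / (8.314 × 518.15) = 1.340 mol
n(H2O) = PV/RT = (82.5 × 110) / (8.314 × 698) = 1.564 mol
For 1.340 mol CH4, stoichiometry requires (1/1) × 1.340 = 1.340 mol H2O; 1.564 mol is available, so CH4 is limiting.
n(H2) = (3/1) × 1.340 = 4.020 mol
V(H2) = nRT/P = 4.020 × 8.314 × 585.15 / 133 = 147.0 L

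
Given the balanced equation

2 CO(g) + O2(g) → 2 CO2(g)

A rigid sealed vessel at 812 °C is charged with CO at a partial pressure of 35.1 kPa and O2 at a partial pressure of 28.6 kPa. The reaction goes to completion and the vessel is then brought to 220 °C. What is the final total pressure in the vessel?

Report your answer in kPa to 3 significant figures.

At constant V, partial pressures at 812 °C are proportional to moles, so apply stoichiometry directly to pressures.
P(O2) required for 35.1 kPa of CO = (1/2) × 35.1 = 17.55 kPa; available 28.6 kPa, so CO is limiting.
P(O2) remaining = 28.6 − (1/2) × 35.1 = 11.05 kPa
P(gaseous products) = (2)/2 × 35.1 = 35.10 kPa
P_total at 812 °C = 11.05 + 35.10 = 46.15 kPa
Scaling to 220 °C: P = 46.15 × 493.15/1085.15 = 20.97 kPa

21.0 kPa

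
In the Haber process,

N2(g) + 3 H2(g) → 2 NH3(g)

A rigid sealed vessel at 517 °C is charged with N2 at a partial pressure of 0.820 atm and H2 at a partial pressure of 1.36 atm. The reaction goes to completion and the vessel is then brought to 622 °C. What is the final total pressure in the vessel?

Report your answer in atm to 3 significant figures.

1.44 atm

With V and T fixed, P_i ∝ n_i, so the mole ratios apply directly to partial pressures at 517 °C.
P(H2) required for 0.820 atm of N2 = (3/1) × 0.820 = 2.460 atm; available 1.36 atm, so H2 is limiting.
P(N2) remaining = 0.820 − (1/3) × 1.36 = 0.3667 atm
P(gaseous products) = (2)/3 × 1.36 = 0.9067 atm
P_total at 517 °C = 0.3667 + 0.9067 = 1.273 atm
Scaling to 622 °C: P = 1.273 × 895.15/790.15 = 1.442 atm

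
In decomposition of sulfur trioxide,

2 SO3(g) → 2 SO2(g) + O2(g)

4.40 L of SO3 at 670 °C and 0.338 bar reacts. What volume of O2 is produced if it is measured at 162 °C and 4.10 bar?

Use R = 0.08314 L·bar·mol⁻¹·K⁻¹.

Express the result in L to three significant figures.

0.0837 L

n(SO3) = PV/RT = (0.338 × 4.40) / (0.08314 × 943.15) = 0.01897 mol
n(O2) = (1/2) × 0.01897 = 0.009485 mol
V = nRT/P = 0.009485 × 0.08314 × 435.15 / 4.10 = 0.08370 L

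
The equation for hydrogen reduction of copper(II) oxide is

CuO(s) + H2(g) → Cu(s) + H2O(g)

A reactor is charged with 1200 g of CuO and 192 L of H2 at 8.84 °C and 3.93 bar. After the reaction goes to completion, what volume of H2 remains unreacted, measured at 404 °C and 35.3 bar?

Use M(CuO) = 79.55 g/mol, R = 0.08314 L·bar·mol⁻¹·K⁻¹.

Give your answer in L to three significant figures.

27.3 L

n(CuO) = 1200 / 79.55 = 15.08 mol
n(H2) = PV/RT = (3.93 × 192) / (0.08314 × 281.99) = 32.18 mol
For 15.08 mol CuO, stoichiometry requires (1/1) × 15.08 = 15.08 mol H2; 32.18 mol is available, so CuO is limiting.
n(H2) consumed = (1/1) × 15.08 = 15.08 mol; remaining = 32.18 − 15.08 = 17.10 mol
V(H2) = nRT/P = 17.10 × 0.08314 × 677.15 / 35.3 = 27.27 L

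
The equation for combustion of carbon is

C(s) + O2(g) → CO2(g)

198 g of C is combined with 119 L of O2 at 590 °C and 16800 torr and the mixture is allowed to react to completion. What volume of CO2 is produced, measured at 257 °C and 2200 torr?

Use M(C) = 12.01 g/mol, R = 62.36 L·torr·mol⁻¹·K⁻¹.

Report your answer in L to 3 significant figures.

n(C) = 198 / 12.01 = 16.49 mol
n(O2) = PV/RT = (16800 × 119) / (62.36 × 863.15) = 37.14 mol
For 16.49 mol C, stoichiometry requires (1/1) × 16.49 = 16.49 mol O2; 37.14 mol is available, so C is limiting.
n(CO2) = (1/1) × 16.49 = 16.49 mol
V(CO2) = nRT/P = 16.49 × 62.36 × 530.15 / 2200 = 247.8 L

248 L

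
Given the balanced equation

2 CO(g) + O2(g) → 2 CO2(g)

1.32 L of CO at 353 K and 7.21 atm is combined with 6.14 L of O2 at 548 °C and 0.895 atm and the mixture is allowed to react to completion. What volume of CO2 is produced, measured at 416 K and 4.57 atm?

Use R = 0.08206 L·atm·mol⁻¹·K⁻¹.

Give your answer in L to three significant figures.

n(CO) = PV/RT = (7.21 × 1.32) / (0.08206 × 353) = 0.3286 mol
n(O2) = PV/RT = (0.895 × 6.14) / (0.08206 × 821.15) = 0.08155 mol
For 0.3286 mol CO, stoichiometry requires (1/2) × 0.3286 = 0.1643 mol O2; 0.08155 mol is available, so O2 is limiting.
n(CO2) = (2/1) × 0.08155 = 0.1631 mol
V(CO2) = nRT/P = 0.1631 × 0.08206 × 416 / 4.57 = 1.218 L

1.22 L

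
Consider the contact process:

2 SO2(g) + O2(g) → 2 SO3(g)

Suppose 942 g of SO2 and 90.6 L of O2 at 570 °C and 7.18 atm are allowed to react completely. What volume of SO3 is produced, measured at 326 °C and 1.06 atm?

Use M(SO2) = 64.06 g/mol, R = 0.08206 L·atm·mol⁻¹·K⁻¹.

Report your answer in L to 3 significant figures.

n(SO2) = 942 / 64.06 = 14.70 mol
n(O2) = PV/RT = (7.18 × 90.6) / (0.08206 × 843.15) = 9.402 mol
For 14.70 mol SO2, stoichiometry requires (1/2) × 14.70 = 7.350 mol O2; 9.402 mol is available, so SO2 is limiting.
n(SO3) = (2/2) × 14.70 = 14.70 mol
V(SO3) = nRT/P = 14.70 × 0.08206 × 599.15 / 1.06 = 681.8 L

682 L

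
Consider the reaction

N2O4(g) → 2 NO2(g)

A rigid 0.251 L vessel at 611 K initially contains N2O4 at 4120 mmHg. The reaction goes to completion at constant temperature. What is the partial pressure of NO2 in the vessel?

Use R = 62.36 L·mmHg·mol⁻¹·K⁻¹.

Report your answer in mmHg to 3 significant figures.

n(N2O4)₀ = PV/RT = (4120 × 0.251) / (62.36 × 611) = 0.02714 mol
n(NO2) = (2/1) × 0.02714 = 0.05428 mol
P(NO2) = nRT/V = 0.05428 × 62.36 × 611 / 0.251 = 8240 mmHg

8240 mmHg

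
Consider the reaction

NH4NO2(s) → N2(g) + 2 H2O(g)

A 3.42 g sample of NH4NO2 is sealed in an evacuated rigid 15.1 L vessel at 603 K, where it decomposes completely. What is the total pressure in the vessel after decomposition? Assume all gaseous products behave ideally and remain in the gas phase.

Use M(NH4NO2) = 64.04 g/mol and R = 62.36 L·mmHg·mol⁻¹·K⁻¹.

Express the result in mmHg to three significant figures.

n(NH4NO2) = 3.42 / 64.04 = 0.05340 mol
n(gas produced) = (3/1) × 0.05340 = 0.1602 mol
P = nRT/V = 0.1602 × 62.36 × 603 / 15.1 = 398.9 mmHg

399 mmHg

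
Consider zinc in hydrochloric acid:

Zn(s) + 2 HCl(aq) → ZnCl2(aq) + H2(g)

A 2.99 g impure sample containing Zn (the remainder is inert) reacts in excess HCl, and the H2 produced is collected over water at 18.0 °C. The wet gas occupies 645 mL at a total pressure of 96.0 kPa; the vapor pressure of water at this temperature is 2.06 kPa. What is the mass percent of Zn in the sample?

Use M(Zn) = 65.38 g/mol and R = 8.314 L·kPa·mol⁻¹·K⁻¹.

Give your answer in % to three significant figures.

P(H2) = 96.0 − 2.06 = 93.94 kPa
n(H2) = PV/RT = (93.94 × 0.6450) / (8.314 × 291.15) = 0.02503 mol
n(Zn) = (1/1) × 0.02503 = 0.02503 mol
m(Zn) = 0.02503 × 65.38 = 1.636 g
%Zn = 1.636 / 2.99 × 100 = 54.72%

54.7 %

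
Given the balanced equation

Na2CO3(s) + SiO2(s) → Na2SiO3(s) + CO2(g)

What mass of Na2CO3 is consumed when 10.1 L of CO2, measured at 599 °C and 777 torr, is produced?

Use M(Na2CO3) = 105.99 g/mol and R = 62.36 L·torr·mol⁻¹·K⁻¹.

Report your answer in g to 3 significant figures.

15.3 g

n(CO2) = PV/RT = (777 × 10.1) / (62.36 × 872.15) = 0.1443 mol
n(Na2CO3) = (1/1) × 0.1443 = 0.1443 mol
m(Na2CO3) = 0.1443 × 105.99 = 15.29 g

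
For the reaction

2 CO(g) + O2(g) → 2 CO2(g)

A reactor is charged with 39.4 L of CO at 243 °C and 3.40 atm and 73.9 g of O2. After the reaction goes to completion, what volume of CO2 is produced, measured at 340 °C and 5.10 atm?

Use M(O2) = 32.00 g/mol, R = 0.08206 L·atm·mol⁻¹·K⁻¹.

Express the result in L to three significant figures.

31.2 L

n(CO) = PV/RT = (3.40 × 39.4) / (0.08206 × 516.15) = 3.163 mol
n(O2) = 73.9 / 32.00 = 2.309 mol
For 3.163 mol CO, stoichiometry requires (1/2) × 3.163 = 1.581 mol O2; 2.309 mol is available, so CO is limiting.
n(CO2) = (2/2) × 3.163 = 3.163 mol
V(CO2) = nRT/P = 3.163 × 0.08206 × 613.15 / 5.10 = 31.21 L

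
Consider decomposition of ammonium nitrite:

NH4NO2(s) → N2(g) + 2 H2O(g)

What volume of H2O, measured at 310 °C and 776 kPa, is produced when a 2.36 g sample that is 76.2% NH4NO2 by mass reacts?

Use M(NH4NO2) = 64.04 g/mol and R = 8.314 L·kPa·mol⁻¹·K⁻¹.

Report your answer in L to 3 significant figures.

0.351 L

mass of NH4NO2 = 2.36 × 76.2/100 = 1.798 g
n(NH4NO2) = 1.798 / 64.04 = 0.02808 mol
n(H2O) = (2/1) × 0.02808 = 0.05616 mol
V = nRT/P = 0.05616 × 8.314 × 583.15 / 776 = 0.3509 L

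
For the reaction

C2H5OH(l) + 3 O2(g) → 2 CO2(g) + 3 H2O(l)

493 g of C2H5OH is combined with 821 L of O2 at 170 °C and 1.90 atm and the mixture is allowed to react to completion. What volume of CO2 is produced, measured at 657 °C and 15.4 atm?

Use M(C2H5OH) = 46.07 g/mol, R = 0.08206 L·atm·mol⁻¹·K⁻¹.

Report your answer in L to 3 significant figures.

106 L

n(C2H5OH) = 493 / 46.07 = 10.70 mol
n(O2) = PV/RT = (1.90 × 821) / (0.08206 × 443.15) = 42.90 mol
For 10.70 mol C2H5OH, stoichiometry requires (3/1) × 10.70 = 32.10 mol O2; 42.90 mol is available, so C2H5OH is limiting.
n(CO2) = (2/1) × 10.70 = 21.40 mol
V(CO2) = nRT/P = 21.40 × 0.08206 × 930.15 / 15.4 = 106.1 L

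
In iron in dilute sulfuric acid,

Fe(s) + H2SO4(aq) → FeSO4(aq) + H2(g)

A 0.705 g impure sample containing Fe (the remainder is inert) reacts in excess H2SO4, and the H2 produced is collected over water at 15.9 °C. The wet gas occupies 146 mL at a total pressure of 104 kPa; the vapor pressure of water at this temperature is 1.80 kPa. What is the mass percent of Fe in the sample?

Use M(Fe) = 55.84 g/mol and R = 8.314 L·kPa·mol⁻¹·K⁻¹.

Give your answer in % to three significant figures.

49.2 %

P(H2) = 104 − 1.80 = 102.2 kPa
n(H2) = PV/RT = (102.2 × 0.1460) / (8.314 × 289.05) = 0.006209 mol
n(Fe) = (1/1) × 0.006209 = 0.006209 mol
m(Fe) = 0.006209 × 55.84 = 0.3467 g
%Fe = 0.3467 / 0.705 × 100 = 49.18%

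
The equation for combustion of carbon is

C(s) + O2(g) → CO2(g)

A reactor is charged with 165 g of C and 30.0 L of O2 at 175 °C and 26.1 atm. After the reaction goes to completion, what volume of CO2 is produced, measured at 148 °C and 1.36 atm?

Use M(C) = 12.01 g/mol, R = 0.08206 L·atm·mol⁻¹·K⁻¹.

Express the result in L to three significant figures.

349 L

n(C) = 165 / 12.01 = 13.74 mol
n(O2) = PV/RT = (26.1 × 30.0) / (0.08206 × 448.15) = 21.29 mol
For 13.74 mol C, stoichiometry requires (1/1) × 13.74 = 13.74 mol O2; 21.29 mol is available, so C is limiting.
n(CO2) = (1/1) × 13.74 = 13.74 mol
V(CO2) = nRT/P = 13.74 × 0.08206 × 421.15 / 1.36 = 349.2 L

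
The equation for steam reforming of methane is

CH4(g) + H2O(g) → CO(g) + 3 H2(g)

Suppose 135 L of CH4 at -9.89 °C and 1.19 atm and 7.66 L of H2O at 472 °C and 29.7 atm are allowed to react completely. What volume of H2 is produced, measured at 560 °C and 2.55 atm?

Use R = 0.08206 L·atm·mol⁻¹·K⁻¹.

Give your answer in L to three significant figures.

299 L

n(CH4) = PV/RT = (1.19 × 135) / (0.08206 × 263.26) = 7.436 mol
n(H2O) = PV/RT = (29.7 × 7.66) / (0.08206 × 745.15) = 3.721 mol
For 7.436 mol CH4, stoichiometry requires (1/1) × 7.436 = 7.436 mol H2O; 3.721 mol is available, so H2O is limiting.
n(H2) = (3/1) × 3.721 = 11.16 mol
V(H2) = nRT/P = 11.16 × 0.08206 × 833.15 / 2.55 = 299.2 L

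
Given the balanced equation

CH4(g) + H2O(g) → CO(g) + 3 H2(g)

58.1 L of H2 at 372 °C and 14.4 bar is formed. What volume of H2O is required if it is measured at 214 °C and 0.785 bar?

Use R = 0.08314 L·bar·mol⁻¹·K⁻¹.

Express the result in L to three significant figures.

268 L

n(H2) = PV/RT = (14.4 × 58.1) / (0.08314 × 645.15) = 15.60 mol
n(H2O) = (1/3) × 15.60 = 5.200 mol
V = nRT/P = 5.200 × 0.08314 × 487.15 / 0.785 = 268.3 L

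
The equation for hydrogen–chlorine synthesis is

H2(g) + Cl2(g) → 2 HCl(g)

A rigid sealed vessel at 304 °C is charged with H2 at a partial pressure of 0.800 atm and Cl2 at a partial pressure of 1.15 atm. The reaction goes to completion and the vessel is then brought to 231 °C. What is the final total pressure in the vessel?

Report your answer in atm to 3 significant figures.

1.70 atm

Because the vessel is rigid and T is held at 304 °C, work the stoichiometry in partial pressures (P_i = n_iRT/V).
P(Cl2) required for 0.800 atm of H2 = (1/1) × 0.800 = 0.8000 atm; available 1.15 atm, so H2 is limiting.
P(Cl2) remaining = 1.15 − (1/1) × 0.800 = 0.3500 atm
P(gaseous products) = (2)/1 × 0.800 = 1.600 atm
P_total at 304 °C = 0.3500 + 1.600 = 1.950 atm
Scaling to 231 °C: P = 1.950 × 504.15/577.15 = 1.703 atm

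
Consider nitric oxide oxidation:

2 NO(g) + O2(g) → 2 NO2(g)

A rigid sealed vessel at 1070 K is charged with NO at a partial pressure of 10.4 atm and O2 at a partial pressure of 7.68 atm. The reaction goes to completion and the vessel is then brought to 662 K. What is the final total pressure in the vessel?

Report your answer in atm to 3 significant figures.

Because the vessel is rigid and T is held at 1070 K, work the stoichiometry in partial pressures (P_i = n_iRT/V).
P(O2) required for 10.4 atm of NO = (1/2) × 10.4 = 5.200 atm; available 7.68 atm, so NO is limiting.
P(O2) remaining = 7.68 − (1/2) × 10.4 = 2.480 atm
P(gaseous products) = (2)/2 × 10.4 = 10.40 atm
P_total at 1070 K = 2.480 + 10.40 = 12.88 atm
Scaling to 662 K: P = 12.88 × 662/1070 = 7.969 atm

7.97 atm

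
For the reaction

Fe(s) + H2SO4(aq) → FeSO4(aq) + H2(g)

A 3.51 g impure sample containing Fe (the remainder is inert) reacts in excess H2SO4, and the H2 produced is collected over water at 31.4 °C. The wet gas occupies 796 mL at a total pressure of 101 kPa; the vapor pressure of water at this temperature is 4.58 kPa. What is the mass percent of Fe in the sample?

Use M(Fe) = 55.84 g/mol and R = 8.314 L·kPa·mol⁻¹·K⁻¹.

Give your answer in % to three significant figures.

48.2 %

P(H2) = 101 − 4.58 = 96.42 kPa
n(H2) = PV/RT = (96.42 × 0.7960) / (8.314 × 304.55) = 0.03031 mol
n(Fe) = (1/1) × 0.03031 = 0.03031 mol
m(Fe) = 0.03031 × 55.84 = 1.693 g
%Fe = 1.693 / 3.51 × 100 = 48.23%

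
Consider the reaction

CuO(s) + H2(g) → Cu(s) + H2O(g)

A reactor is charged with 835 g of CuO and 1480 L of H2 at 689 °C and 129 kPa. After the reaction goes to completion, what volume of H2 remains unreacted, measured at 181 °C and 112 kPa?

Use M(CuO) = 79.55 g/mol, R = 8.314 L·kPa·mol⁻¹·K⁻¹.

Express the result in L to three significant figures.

451 L

n(CuO) = 835 / 79.55 = 10.50 mol
n(H2) = PV/RT = (129 × 1480) / (8.314 × 962.15) = 23.87 mol
For 10.50 mol CuO, stoichiometry requires (1/1) × 10.50 = 10.50 mol H2; 23.87 mol is available, so CuO is limiting.
n(H2) consumed = (1/1) × 10.50 = 10.50 mol; remaining = 23.87 − 10.50 = 13.37 mol
V(H2) = nRT/P = 13.37 × 8.314 × 454.15 / 112 = 450.7 L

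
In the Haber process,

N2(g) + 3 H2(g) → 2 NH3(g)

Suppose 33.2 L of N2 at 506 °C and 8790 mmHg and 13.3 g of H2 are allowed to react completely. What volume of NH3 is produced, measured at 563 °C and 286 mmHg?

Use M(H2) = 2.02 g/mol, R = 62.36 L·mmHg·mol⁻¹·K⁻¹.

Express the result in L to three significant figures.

800 L

n(N2) = PV/RT = (8790 × 33.2) / (62.36 × 779.15) = 6.006 mol
n(H2) = 13.3 / 2.02 = 6.584 mol
For 6.006 mol N2, stoichiometry requires (3/1) × 6.006 = 18.02 mol H2; 6.584 mol is available, so H2 is limiting.
n(NH3) = (2/3) × 6.584 = 4.389 mol
V(NH3) = nRT/P = 4.389 × 62.36 × 836.15 / 286 = 800.2 L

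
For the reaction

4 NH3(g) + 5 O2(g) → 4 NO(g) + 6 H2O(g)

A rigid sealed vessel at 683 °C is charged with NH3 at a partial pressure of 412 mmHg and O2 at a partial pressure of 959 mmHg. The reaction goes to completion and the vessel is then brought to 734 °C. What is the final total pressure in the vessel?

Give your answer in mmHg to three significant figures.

1550 mmHg

At constant V, partial pressures at 683 °C are proportional to moles, so apply stoichiometry directly to pressures.
P(O2) required for 412 mmHg of NH3 = (5/4) × 412 = 515.0 mmHg; available 959 mmHg, so NH3 is limiting.
P(O2) remaining = 959 − (5/4) × 412 = 444.0 mmHg
P(gaseous products) = (4+6)/4 × 412 = 1030 mmHg
P_total at 683 °C = 444.0 + 1030 = 1474 mmHg
Scaling to 734 °C: P = 1474 × 1007.15/956.15 = 1553 mmHg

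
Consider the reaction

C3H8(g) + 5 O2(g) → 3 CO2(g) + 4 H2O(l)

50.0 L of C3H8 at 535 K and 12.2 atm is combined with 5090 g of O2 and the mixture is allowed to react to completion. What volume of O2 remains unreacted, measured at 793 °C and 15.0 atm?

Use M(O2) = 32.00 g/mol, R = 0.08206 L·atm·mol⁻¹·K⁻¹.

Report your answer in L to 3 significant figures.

n(C3H8) = PV/RT = (12.2 × 50.0) / (0.08206 × 535) = 13.89 mol
n(O2) = 5090 / 32.00 = 159.1 mol
For 13.89 mol C3H8, stoichiometry requires (5/1) × 13.89 = 69.45 mol O2; 159.1 mol is available, so C3H8 is limiting.
n(O2) consumed = (5/1) × 13.89 = 69.45 mol; remaining = 159.1 − 69.45 = 89.65 mol
V(O2) = nRT/P = 89.65 × 0.08206 × 1066.15 / 15.0 = 522.9 L

523 L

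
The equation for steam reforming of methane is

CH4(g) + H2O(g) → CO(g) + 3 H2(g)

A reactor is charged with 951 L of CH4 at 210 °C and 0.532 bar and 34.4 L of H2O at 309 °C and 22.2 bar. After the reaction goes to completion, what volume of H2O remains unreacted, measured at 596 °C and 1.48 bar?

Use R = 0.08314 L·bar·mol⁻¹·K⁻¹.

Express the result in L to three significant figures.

155 L

n(CH4) = PV/RT = (0.532 × 951) / (0.08314 × 483.15) = 12.60 mol
n(H2O) = PV/RT = (22.2 × 34.4) / (0.08314 × 582.15) = 15.78 mol
For 12.60 mol CH4, stoichiometry requires (1/1) × 12.60 = 12.60 mol H2O; 15.78 mol is available, so CH4 is limiting.
n(H2O) consumed = (1/1) × 12.60 = 12.60 mol; remaining = 15.78 − 12.60 = 3.180 mol
V(H2O) = nRT/P = 3.180 × 0.08314 × 869.15 / 1.48 = 155.3 L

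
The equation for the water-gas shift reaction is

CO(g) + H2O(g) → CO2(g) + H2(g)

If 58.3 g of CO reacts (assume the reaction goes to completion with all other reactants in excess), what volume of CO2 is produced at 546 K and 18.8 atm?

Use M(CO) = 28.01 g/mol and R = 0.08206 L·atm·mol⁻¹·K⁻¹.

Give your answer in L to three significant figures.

4.96 L

n(CO) = 58.30 / 28.01 = 2.081 mol
n(CO2) = (1/1) × 2.081 = 2.081 mol
V = nRT/P = 2.081 × 0.08206 × 546 / 18.8 = 4.960 L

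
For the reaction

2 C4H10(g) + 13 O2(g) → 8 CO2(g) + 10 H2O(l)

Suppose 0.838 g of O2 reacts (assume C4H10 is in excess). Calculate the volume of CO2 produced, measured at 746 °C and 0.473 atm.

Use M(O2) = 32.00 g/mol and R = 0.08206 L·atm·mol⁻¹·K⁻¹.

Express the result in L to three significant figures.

n(O2) = 0.8380 / 32.00 = 0.02619 mol
n(CO2) = (8/13) × 0.02619 = 0.01612 mol
V = nRT/P = 0.01612 × 0.08206 × 1019.15 / 0.473 = 2.850 L

2.85 L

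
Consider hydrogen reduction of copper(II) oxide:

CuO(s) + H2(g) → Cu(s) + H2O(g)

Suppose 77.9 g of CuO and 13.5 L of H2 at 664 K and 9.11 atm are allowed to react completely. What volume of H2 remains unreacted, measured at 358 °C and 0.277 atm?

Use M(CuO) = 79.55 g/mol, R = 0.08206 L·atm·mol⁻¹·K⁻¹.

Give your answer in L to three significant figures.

n(CuO) = 77.9 / 79.55 = 0.9793 mol
n(H2) = PV/RT = (9.11 × 13.5) / (0.08206 × 664) = 2.257 mol
For 0.9793 mol CuO, stoichiometry requires (1/1) × 0.9793 = 0.9793 mol H2; 2.257 mol is available, so CuO is limiting.
n(H2) consumed = (1/1) × 0.9793 = 0.9793 mol; remaining = 2.257 − 0.9793 = 1.278 mol
V(H2) = nRT/P = 1.278 × 0.08206 × 631.15 / 0.277 = 239.0 L

239 L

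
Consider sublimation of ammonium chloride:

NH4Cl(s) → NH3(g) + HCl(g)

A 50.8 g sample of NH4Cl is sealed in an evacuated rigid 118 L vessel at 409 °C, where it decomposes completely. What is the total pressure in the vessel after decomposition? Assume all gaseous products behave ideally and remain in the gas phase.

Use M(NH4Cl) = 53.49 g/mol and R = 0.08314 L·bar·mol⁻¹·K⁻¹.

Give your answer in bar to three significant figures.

n(NH4Cl) = 50.8 / 53.49 = 0.9497 mol
n(gas produced) = (2/1) × 0.9497 = 1.899 mol
P = nRT/V = 1.899 × 0.08314 × 682.15 / 118 = 0.9127 bar

0.913 bar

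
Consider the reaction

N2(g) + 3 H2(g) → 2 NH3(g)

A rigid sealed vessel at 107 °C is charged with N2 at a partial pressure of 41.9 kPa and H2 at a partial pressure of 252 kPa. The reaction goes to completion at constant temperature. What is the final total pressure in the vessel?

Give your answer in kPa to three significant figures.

210 kPa

At constant V, partial pressures at 107 °C are proportional to moles, so apply stoichiometry directly to pressures.
P(H2) required for 41.9 kPa of N2 = (3/1) × 41.9 = 125.7 kPa; available 252 kPa, so N2 is limiting.
P(H2) remaining = 252 − (3/1) × 41.9 = 126.3 kPa
P(gaseous products) = (2)/1 × 41.9 = 83.80 kPa
P_total at 107 °C = 126.3 + 83.80 = 210.1 kPa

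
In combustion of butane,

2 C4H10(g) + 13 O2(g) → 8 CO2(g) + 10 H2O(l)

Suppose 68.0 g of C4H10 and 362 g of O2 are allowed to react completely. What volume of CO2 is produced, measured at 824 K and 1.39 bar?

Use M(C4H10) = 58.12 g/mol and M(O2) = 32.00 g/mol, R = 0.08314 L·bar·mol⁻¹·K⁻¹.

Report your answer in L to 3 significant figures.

n(C4H10) = 68.0 / 58.12 = 1.170 mol
n(O2) = 362 / 32.00 = 11.31 mol
For 1.170 mol C4H10, stoichiometry requires (13/2) × 1.170 = 7.605 mol O2; 11.31 mol is available, so C4H10 is limiting.
n(CO2) = (8/2) × 1.170 = 4.680 mol
V(CO2) = nRT/P = 4.680 × 0.08314 × 824 / 1.39 = 230.7 L

231 L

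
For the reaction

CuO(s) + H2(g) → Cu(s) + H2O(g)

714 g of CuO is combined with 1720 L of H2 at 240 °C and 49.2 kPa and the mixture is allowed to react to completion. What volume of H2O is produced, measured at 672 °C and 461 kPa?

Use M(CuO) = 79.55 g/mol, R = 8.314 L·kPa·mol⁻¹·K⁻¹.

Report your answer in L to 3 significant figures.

n(CuO) = 714 / 79.55 = 8.975 mol
n(H2) = PV/RT = (49.2 × 1720) / (8.314 × 513.15) = 19.84 mol
For 8.975 mol CuO, stoichiometry requires (1/1) × 8.975 = 8.975 mol H2; 19.84 mol is available, so CuO is limiting.
n(H2O) = (1/1) × 8.975 = 8.975 mol
V(H2O) = nRT/P = 8.975 × 8.314 × 945.15 / 461 = 153.0 L

153 L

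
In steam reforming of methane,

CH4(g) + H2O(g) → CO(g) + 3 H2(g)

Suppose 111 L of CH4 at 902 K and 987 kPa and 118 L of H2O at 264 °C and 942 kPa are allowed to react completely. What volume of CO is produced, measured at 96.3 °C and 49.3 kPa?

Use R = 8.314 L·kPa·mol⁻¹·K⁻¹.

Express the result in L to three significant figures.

n(CH4) = PV/RT = (987 × 111) / (8.314 × 902) = 14.61 mol
n(H2O) = PV/RT = (942 × 118) / (8.314 × 537.15) = 24.89 mol
For 14.61 mol CH4, stoichiometry requires (1/1) × 14.61 = 14.61 mol H2O; 24.89 mol is available, so CH4 is limiting.
n(CO) = (1/1) × 14.61 = 14.61 mol
V(CO) = nRT/P = 14.61 × 8.314 × 369.45 / 49.3 = 910.3 L

910 L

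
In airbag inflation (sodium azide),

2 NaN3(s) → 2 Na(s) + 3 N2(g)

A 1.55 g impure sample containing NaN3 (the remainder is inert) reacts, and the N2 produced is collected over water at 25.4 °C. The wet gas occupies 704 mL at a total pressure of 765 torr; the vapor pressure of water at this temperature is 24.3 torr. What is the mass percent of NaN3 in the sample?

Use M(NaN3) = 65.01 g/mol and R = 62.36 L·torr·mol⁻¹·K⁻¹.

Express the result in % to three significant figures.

78.3 %

P(N2) = 765 − 24.3 = 740.7 torr
n(N2) = PV/RT = (740.7 × 0.7040) / (62.36 × 298.55) = 0.02801 mol
n(NaN3) = (2/3) × 0.02801 = 0.01867 mol
m(NaN3) = 0.01867 × 65.01 = 1.214 g
%NaN3 = 1.214 / 1.55 × 100 = 78.32%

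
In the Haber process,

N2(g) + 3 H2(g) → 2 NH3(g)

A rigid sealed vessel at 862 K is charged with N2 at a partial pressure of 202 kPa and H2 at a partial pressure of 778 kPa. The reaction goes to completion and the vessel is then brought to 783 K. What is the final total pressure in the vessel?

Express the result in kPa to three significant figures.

At constant V, partial pressures at 862 K are proportional to moles, so apply stoichiometry directly to pressures.
P(H2) required for 202 kPa of N2 = (3/1) × 202 = 606.0 kPa; available 778 kPa, so N2 is limiting.
P(H2) remaining = 778 − (3/1) × 202 = 172.0 kPa
P(gaseous products) = (2)/1 × 202 = 404.0 kPa
P_total at 862 K = 172.0 + 404.0 = 576.0 kPa
Scaling to 783 K: P = 576.0 × 783/862 = 523.2 kPa

523 kPa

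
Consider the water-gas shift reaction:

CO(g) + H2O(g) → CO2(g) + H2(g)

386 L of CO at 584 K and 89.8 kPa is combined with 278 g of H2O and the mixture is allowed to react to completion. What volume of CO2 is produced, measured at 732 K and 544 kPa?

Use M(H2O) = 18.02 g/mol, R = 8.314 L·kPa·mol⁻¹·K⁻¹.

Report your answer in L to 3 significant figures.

79.9 L

n(CO) = PV/RT = (89.8 × 386) / (8.314 × 584) = 7.139 mol
n(H2O) = 278 / 18.02 = 15.43 mol
For 7.139 mol CO, stoichiometry requires (1/1) × 7.139 = 7.139 mol H2O; 15.43 mol is available, so CO is limiting.
n(CO2) = (1/1) × 7.139 = 7.139 mol
V(CO2) = nRT/P = 7.139 × 8.314 × 732 / 544 = 79.87 L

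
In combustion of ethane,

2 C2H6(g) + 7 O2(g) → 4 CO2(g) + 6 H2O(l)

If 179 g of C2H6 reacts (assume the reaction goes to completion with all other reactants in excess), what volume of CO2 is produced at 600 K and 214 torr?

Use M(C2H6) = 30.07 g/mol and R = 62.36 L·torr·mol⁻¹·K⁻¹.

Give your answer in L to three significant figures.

2080 L

n(C2H6) = 179.0 / 30.07 = 5.953 mol
n(CO2) = (4/2) × 5.953 = 11.91 mol
V = nRT/P = 11.91 × 62.36 × 600 / 214 = 2082 L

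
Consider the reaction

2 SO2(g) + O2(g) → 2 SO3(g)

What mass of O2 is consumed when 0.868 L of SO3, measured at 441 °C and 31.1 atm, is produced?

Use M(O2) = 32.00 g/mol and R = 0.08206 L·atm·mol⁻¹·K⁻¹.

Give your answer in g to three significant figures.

7.37 g

n(SO3) = PV/RT = (31.1 × 0.868) / (0.08206 × 714.15) = 0.4606 mol
n(O2) = (1/2) × 0.4606 = 0.2303 mol
m(O2) = 0.2303 × 32.00 = 7.370 g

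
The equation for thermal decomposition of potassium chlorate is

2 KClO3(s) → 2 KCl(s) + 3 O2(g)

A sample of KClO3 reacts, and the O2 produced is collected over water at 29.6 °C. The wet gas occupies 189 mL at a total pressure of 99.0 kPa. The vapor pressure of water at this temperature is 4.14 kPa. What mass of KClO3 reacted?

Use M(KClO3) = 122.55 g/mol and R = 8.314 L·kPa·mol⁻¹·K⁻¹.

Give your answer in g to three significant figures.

P(O2) = 99.0 − 4.14 = 94.86 kPa
n(O2) = PV/RT = (94.86 × 0.1890) / (8.314 × 302.75) = 0.007123 mol
n(KClO3) = (2/3) × 0.007123 = 0.004749 mol
m(KClO3) = 0.004749 × 122.55 = 0.5820 g

0.582 g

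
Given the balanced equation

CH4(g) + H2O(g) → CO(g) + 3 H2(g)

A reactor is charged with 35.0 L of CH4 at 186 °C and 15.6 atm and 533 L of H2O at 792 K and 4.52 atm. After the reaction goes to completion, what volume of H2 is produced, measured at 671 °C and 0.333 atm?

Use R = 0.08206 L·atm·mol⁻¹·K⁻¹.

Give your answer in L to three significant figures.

10100 L

n(CH4) = PV/RT = (15.6 × 35.0) / (0.08206 × 459.15) = 14.49 mol
n(H2O) = PV/RT = (4.52 × 533) / (0.08206 × 792) = 37.07 mol
For 14.49 mol CH4, stoichiometry requires (1/1) × 14.49 = 14.49 mol H2O; 37.07 mol is available, so CH4 is limiting.
n(H2) = (3/1) × 14.49 = 43.47 mol
V(H2) = nRT/P = 43.47 × 0.08206 × 944.15 / 0.333 = 10110 L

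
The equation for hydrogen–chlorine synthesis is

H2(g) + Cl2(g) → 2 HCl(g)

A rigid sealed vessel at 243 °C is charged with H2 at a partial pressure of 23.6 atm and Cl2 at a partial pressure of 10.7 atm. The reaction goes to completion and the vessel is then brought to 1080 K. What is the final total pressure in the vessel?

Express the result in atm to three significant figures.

71.8 atm

Because the vessel is rigid and T is held at 243 °C, work the stoichiometry in partial pressures (P_i = n_iRT/V).
P(Cl2) required for 23.6 atm of H2 = (1/1) × 23.6 = 23.60 atm; available 10.7 atm, so Cl2 is limiting.
P(H2) remaining = 23.6 − (1/1) × 10.7 = 12.90 atm
P(gaseous products) = (2)/1 × 10.7 = 21.40 atm
P_total at 243 °C = 12.90 + 21.40 = 34.30 atm
Scaling to 1080 K: P = 34.30 × 1080/516.15 = 71.77 atm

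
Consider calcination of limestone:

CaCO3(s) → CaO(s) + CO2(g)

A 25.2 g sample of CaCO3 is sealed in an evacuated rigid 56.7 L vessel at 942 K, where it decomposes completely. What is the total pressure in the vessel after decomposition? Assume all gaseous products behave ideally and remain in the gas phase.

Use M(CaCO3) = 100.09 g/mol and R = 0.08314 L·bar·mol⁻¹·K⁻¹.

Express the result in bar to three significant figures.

n(CaCO3) = 25.2 / 100.09 = 0.2518 mol
n(gas produced) = (1/1) × 0.2518 = 0.2518 mol
P = nRT/V = 0.2518 × 0.08314 × 942 / 56.7 = 0.3478 bar

0.348 bar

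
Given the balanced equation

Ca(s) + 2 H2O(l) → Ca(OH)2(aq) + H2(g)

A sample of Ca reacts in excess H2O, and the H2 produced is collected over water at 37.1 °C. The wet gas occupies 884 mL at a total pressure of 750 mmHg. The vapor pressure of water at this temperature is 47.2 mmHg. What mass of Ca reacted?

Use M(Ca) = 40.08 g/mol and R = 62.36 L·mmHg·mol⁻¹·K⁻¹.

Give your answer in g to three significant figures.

1.29 g

P(H2) = 750 − 47.2 = 702.8 mmHg
n(H2) = PV/RT = (702.8 × 0.8840) / (62.36 × 310.25) = 0.03211 mol
n(Ca) = (1/1) × 0.03211 = 0.03211 mol
m(Ca) = 0.03211 × 40.08 = 1.287 g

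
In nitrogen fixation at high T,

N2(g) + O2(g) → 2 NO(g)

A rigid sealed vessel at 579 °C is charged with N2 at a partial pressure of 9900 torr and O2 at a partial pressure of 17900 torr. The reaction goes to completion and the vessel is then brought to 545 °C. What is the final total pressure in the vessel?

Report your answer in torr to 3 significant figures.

At constant V, partial pressures at 579 °C are proportional to moles, so apply stoichiometry directly to pressures.
P(O2) required for 9900 torr of N2 = (1/1) × 9900 = 9900 torr; available 17900 torr, so N2 is limiting.
P(O2) remaining = 17900 − (1/1) × 9900 = 8000 torr
P(gaseous products) = (2)/1 × 9900 = 19800 torr
P_total at 579 °C = 8000 + 19800 = 27800 torr
Scaling to 545 °C: P = 27800 × 818.15/852.15 = 26690 torr

26700 torr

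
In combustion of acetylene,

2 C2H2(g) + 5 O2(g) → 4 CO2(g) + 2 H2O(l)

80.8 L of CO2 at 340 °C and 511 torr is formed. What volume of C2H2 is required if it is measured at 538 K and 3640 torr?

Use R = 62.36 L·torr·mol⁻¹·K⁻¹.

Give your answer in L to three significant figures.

n(CO2) = PV/RT = (511 × 80.8) / (62.36 × 613.15) = 1.080 mol
n(C2H2) = (2/4) × 1.080 = 0.5400 mol
V = nRT/P = 0.5400 × 62.36 × 538 / 3640 = 4.977 L

4.98 L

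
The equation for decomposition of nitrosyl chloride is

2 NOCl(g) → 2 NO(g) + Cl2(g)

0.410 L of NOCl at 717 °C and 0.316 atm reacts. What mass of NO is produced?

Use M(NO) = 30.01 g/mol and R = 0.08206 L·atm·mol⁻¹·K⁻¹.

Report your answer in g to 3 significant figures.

0.0479 g

n(NOCl) = PV/RT = (0.316 × 0.410) / (0.08206 × 990.15) = 0.001595 mol
n(NO) = (2/2) × 0.001595 = 0.001595 mol
m(NO) = 0.001595 × 30.01 = 0.04787 g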